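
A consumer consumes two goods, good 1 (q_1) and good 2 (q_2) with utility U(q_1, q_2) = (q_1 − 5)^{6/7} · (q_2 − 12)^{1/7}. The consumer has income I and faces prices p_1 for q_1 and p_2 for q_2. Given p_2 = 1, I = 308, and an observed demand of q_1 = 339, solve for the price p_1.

p_1 = 0.75

Let q_1' = q_1−5, q_2' = q_2−12. MRS = 6·q_2'/q_1' = p_1/p_2.
After buying the subsistence bundle (5, 12), a share 6/7 of the remaining income goes to q_1: q_1* = 5 + 6/7·(I − 5p_1 − 12p_2)/p_1.
Set q_1* = 339 in the demand function and solve for p_1: p_1 = 0.75.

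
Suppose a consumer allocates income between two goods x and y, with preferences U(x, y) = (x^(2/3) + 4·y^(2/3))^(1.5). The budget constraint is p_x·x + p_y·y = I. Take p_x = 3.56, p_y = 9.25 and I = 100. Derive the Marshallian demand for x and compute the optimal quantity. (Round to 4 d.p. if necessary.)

x* = 2.6804

MU_x ∝ x^(-1/3), MU_y ∝ 4·y^(-1/3), so MRS = (1/4)·(y/x)^(1/3) = p_x/p_y.
Hence y/x = (4·p_x/p_y)^(1/(1/3)), i.e. raised to the 3 power.
Substitute y = (y/x)·x into the budget: x* = I/(p_x + p_y·(y/x)).
Numerically y/x = 3.64842, so x* = 100/(3.56 + 9.25·3.64842) = 2.6804.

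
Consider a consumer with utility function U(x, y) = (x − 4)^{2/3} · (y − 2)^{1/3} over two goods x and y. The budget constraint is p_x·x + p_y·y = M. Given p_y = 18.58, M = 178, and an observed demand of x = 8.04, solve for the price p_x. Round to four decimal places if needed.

MRS = 2·(y−2)/(x−4). Tangency with p_x/p_y gives y−2 = (1/2)·(p_x/p_y)·(x−4).
After buying the subsistence bundle (4, 2), a share 2/3 of the remaining income goes to x: x* = 4 + 2/3·(M − 4p_x − 2p_y)/p_x.
Set x* = 8.04 in the demand function and solve for p_x: p_x = 14.

p_x = 14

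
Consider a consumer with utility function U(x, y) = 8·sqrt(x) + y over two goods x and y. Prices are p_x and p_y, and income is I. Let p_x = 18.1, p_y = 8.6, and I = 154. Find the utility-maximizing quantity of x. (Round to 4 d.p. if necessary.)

x* = 3.6121

Utility is quasi-linear in y; the FOC for x is 4/√x = p_x/p_y.
Thus x* = (4·p_y/p_x)² — independent of I — with the rest of income spent on y.
Plugging in: x* = (4·8.6/18.1)² = 3.6121.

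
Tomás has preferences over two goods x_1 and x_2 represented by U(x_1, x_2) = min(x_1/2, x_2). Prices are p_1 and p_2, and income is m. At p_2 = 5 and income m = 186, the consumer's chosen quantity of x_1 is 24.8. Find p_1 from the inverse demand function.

With perfect complements, no substitution: consume in ratio x_1:x_2 = 2:1.
Budget: p_1·x_1 + p_2·(1/2)·x_1 = m, so (2·p_1 + p_2)·x_1 = 2·m.
Demand: x_1*(p_1,p_2,m) = 2·m/(2·p_1 + p_2), x_2* = m/(2·p_1 + p_2).
Set x_1* = 24.8 in the demand function and solve for p_1: p_1 = 5.

p_1 = 5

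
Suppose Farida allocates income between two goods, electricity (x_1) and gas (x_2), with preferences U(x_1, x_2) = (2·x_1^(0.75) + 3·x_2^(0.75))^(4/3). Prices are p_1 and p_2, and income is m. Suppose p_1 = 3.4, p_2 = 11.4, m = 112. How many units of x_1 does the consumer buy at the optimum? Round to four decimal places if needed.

x_1* = 29.0409

From the CES first-order condition, (2/3)·(x_2/x_1)^(0.25) = p_1/p_2.
Hence x_2/x_1 = ((3/2)·p_1/p_2)^(1/(0.25)), i.e. raised to the 4 power.
Substitute x_2 = (x_2/x_1)·x_1 into the budget: x_1* = m/(p_1 + p_2·(x_2/x_1)).
Numerically x_2/x_1 = 0.040055, so x_1* = 112/(3.4 + 11.4·0.040055) = 29.0409.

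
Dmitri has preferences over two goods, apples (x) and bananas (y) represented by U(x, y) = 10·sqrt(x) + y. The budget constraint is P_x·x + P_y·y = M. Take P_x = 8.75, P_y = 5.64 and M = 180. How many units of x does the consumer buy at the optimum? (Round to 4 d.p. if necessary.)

x* = 10.3868

MU_x = 5/√x, MU_y = 1. Tangency: 5/√x = P_x/P_y.
Solve: √x = 5·P_y/P_x, so x*(P_x,P_y) = (5·P_y/P_x)², and y* = (M − P_x·x*)/P_y.
Plugging in: x* = (5·5.64/8.75)² = 10.3868.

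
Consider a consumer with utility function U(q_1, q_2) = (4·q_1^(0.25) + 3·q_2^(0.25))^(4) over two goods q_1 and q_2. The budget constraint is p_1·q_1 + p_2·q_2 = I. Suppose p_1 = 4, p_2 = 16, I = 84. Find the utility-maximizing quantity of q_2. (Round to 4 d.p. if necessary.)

q_2* = 1.5768

MRS = MU_q_1/MU_q_2 = (4/3)·(q_2/q_1)^(0.75). Set equal to p_1/p_2.
Solve for the ratio: q_2/q_1 = [(3/4)·p_1/p_2]^(4/3).
Substitute q_2 = (q_2/q_1)·q_1 into the budget: q_1* = I/(p_1 + p_2·(q_2/q_1)).
Numerically q_2/q_1 = 0.107317, so q_1* = 84/(4 + 16·0.107317) = 14.6928 and q_2* = 0.107317·14.6928 = 1.5768.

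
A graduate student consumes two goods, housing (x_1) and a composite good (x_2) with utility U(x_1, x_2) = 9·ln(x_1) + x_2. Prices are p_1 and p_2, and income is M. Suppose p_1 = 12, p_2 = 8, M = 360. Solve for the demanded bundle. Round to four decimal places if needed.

MU_x_1 = 9/x_1, MU_x_2 = 1. Tangency: 9/x_1 = p_1/p_2.
So x_1*(p_1,p_2) = 9·p_2/p_1, independent of income; and x_2* = (M − 9·p_2)/p_2.
At the given prices: x_1* = 9·8/12 = 6, and x_2* = 36.

x_1* = 6, x_2* = 36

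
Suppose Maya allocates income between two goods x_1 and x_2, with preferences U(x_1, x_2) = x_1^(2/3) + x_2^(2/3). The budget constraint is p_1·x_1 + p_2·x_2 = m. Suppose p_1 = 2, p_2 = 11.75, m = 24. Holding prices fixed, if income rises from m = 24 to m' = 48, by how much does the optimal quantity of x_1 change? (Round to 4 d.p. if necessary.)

MRS = MU_x_1/MU_x_2 = (x_2/x_1)^(1/3). Set equal to p_1/p_2.
Hence x_2/x_1 = (p_1/p_2)^(1/(1/3)), i.e. raised to the 3 power.
With the ratio pinned down, the budget gives x_1* = m/(p_1 + p_2·(x_2/x_1)) and x_2* = (x_2/x_1)·x_1*.
Numerically x_2/x_1 = 0.004931, so x_1* = 24/(2 + 11.75·0.004931) = 11.6621.
At m' = 48: x_1* = 23.3242. Change: 23.3242 − 11.6621 = 11.6621.

Δx_1* = 11.6621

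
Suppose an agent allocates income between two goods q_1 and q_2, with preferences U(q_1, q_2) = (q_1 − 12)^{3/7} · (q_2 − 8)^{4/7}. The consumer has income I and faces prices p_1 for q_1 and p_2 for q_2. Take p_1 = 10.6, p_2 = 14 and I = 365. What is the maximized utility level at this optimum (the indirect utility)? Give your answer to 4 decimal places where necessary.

This is Cobb-Douglas in (q_1−12, q_2−8): tangency gives 3/7·p_2·(q_2−8) = 4/7·p_1·(q_1−12).
After buying the subsistence bundle (12, 8), a share 3/7 of the remaining income goes to q_1: q_1* = 12 + 3/7·(I − 12p_1 − 8p_2)/p_1.
Discretionary income = 365 − 12·10.6 − 8·14 = 125.8; q_1* = 12 + 3/7·125.8/10.6 = 17.0863; q_2* = 8 + 4/7·125.8/14 = 13.1347.
Utility at the optimum: U(17.0863, 13.1347) = 5.1139.

V = 5.1139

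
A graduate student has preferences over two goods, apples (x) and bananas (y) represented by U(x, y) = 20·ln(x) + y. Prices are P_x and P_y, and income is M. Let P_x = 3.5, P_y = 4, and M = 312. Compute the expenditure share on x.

So x*(P_x,P_y) = 20·P_y/P_x, independent of income; and y* = (M − 20·P_y)/P_y.
At the given prices: x* = 20·4/3.5 = 22.8571, and y* = 58.
Expenditure on x: 3.5·22.8571 = 80; share = 0.2564.

share on x = 0.2564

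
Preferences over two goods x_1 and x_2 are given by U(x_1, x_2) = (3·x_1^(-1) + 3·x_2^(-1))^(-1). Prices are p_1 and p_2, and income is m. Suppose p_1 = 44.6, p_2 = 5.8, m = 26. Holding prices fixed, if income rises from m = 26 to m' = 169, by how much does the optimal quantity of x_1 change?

MU_x_1 ∝ 3·x_1^(-2), MU_x_2 ∝ 3·x_2^(-2), so MRS = (x_2/x_1)^(2) = p_1/p_2.
Hence x_2/x_1 = (p_1/p_2)^(1/(2)), i.e. raised to the 0.5 power.
Substitute x_2 = (x_2/x_1)·x_1 into the budget: x_1* = m/(p_1 + p_2·(x_2/x_1)).
Numerically x_2/x_1 = 2.773023, so x_1* = 26/(44.6 + 5.8·2.773023) = 0.4285.
At m' = 169: x_1* = 2.7849. Change: 2.7849 − 0.4285 = 2.3565.

Δx_1* = 2.3565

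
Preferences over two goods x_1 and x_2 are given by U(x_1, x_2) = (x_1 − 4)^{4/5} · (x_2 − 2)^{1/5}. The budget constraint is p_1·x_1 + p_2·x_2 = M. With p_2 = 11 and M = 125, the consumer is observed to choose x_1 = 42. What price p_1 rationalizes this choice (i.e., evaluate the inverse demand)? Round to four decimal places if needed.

This is Cobb-Douglas in (x_1−4, x_2−2): tangency gives 0.8·p_2·(x_2−2) = 0.2·p_1·(x_1−4).
After buying the subsistence bundle (4, 2), a share 0.8 of the remaining income goes to x_1: x_1* = 4 + 0.8·(M − 4p_1 − 2p_2)/p_1.
Set x_1* = 42 in the demand function and solve for p_1: p_1 = 2.

p_1 = 2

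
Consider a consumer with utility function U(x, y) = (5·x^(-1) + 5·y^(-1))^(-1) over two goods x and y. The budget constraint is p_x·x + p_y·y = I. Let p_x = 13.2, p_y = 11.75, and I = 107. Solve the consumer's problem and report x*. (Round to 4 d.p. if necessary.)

With the ratio pinned down, the budget gives x* = I/(p_x + p_y·(y/x)) and y* = (y/x)·x*.
Numerically y/x = 1.059908, so x* = 107/(13.2 + 11.75·1.059908) = 4.1709.

x* = 4.1709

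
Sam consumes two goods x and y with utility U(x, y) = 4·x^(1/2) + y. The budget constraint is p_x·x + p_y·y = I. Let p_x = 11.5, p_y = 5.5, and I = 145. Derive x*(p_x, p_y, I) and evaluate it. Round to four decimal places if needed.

Set MRS = p_x/p_y: 2·x^(−1/2) = p_x/p_y.
Solve: √x = 2·p_y/p_x, so x*(p_x,p_y) = (2·p_y/p_x)², and y* = (I − p_x·x*)/p_y.
Plugging in: x* = (2·5.5/11.5)² = 0.9149.

x* = 0.9149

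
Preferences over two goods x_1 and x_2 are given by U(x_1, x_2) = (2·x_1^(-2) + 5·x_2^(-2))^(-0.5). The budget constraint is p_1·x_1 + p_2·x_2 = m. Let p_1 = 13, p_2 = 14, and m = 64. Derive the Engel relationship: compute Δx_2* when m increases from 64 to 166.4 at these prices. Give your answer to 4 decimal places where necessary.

Δx_2* = 4.2993

With the ratio pinned down, the budget gives x_1* = m/(p_1 + p_2·(x_2/x_1)) and x_2* = (x_2/x_1)·x_1*.
Numerically x_2/x_1 = 1.324093, so x_1* = 64/(13 + 14·1.324093) = 2.0293 and x_2* = 1.324093·2.0293 = 2.687.
At m' = 166.4: x_2* = 6.9863. Change: 6.9863 − 2.687 = 4.2993.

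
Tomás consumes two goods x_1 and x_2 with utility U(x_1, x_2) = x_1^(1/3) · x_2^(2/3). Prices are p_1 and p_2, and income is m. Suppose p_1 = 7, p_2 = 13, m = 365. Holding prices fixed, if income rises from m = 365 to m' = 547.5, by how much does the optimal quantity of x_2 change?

Demand: x_1*(p_1,p_2,m) = 1/3·m/p_1 and x_2* = 2/3·m/p_2.
At p_1=7, p_2=13, m=365: x_2* = 2/3·365/13 = 18.7179.
At m' = 547.5: x_2* = 28.0769. Change: 28.0769 − 18.7179 = 9.359.

Δx_2* = 9.359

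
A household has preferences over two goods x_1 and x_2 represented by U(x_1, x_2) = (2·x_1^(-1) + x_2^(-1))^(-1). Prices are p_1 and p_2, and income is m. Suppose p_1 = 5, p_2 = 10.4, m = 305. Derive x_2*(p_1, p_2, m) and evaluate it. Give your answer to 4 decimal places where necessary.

Numerically x_2/x_1 = 0.49029, so x_1* = 305/(5 + 10.4·0.49029) = 30.201 and x_2* = 0.49029·30.201 = 14.8072.

x_2* = 14.8072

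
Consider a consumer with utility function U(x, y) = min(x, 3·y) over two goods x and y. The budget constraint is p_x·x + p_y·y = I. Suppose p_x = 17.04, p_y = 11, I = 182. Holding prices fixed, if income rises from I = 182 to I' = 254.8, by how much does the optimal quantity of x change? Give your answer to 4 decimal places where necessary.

Leontief preferences: the optimum is at the kink where x/3 = y/1, i.e. y = (1/3)·x.
Budget: p_x·x + p_y·(1/3)·x = I, so (3·p_x + p_y)·x = 3·I.
Demand: x*(p_x,p_y,I) = 3·I/(3·p_x + p_y), y* = I/(3·p_x + p_y).
Here 3·17.04 + 11 = 62.12, giving x* = 8.7894.
At I' = 254.8: x* = 12.3052. Change: 12.3052 − 8.7894 = 3.5158.

Δx* = 3.5158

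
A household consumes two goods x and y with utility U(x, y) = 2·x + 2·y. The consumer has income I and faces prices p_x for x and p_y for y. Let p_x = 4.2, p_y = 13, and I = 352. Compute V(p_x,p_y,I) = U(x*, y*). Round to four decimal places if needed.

V = 167.619

Linear utility — the consumer picks whichever good has higher MU/price: 2/4.2 = 0.4762 vs 2/13 = 0.1538.
x gives more utility per dollar, so spend all income on x: x* = I/p_x, y* = 0.
Numerically: x* = 83.8095, y* = 0.
Utility at the optimum: U(83.8095, 0) = 167.619.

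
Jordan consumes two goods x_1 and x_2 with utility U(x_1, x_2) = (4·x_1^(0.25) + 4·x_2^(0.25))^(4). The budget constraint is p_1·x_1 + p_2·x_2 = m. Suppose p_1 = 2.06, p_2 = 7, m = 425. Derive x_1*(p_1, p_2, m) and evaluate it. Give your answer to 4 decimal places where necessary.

x_1* = 123.8988

MU_x_1 ∝ 4·x_1^(-0.75), MU_x_2 ∝ 4·x_2^(-0.75), so MRS = (x_2/x_1)^(0.75) = p_1/p_2.
Solve for the ratio: x_2/x_1 = [p_1/p_2]^(4/3).
With the ratio pinned down, the budget gives x_1* = m/(p_1 + p_2·(x_2/x_1)) and x_2* = (x_2/x_1)·x_1*.
Numerically x_2/x_1 = 0.195746, so x_1* = 425/(2.06 + 7·0.195746) = 123.8988.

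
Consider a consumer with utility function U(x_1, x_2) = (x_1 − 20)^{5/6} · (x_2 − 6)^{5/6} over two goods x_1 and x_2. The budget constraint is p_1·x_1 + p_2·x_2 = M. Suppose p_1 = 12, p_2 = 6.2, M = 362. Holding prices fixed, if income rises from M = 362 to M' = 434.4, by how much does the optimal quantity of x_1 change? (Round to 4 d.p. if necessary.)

Substituting into the budget: x_1* = 20 + 0.5·(M − 20·p_1 − 6·p_2)/p_1, and x_2* = 6 + 0.5·(…)/p_2.
Discretionary income = 362 − 20·12 − 6·6.2 = 84.8; x_1* = 20 + 0.5·84.8/12 = 23.5333.
At M' = 434.4: x_1* = 26.55. Change: 26.55 − 23.5333 = 3.0167.

Δx_1* = 3.0167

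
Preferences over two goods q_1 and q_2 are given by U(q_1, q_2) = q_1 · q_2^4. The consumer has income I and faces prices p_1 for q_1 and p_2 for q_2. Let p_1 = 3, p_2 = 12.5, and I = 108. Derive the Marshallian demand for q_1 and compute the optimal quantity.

The MRS is (1/4)·q_2/q_1. Set MRS = p_1/p_2.
Rearranging, p_2·q_2 = 4·p_1·q_1. Substituting into the budget gives p_1·q_1·(1 + 4) = I.
Demand: q_1*(p_1,p_2,I) = 0.2·I/p_1 and q_2* = 0.8·I/p_2.
At p_1=3, p_2=12.5, I=108: q_1* = 0.2·108/3 = 7.2.

q_1* = 7.2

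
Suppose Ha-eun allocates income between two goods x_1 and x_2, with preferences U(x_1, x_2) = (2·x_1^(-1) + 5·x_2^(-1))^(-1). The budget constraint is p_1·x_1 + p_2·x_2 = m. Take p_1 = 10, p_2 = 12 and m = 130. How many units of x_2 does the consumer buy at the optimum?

x_2* = 6.8681

MRS = MU_x_1/MU_x_2 = (2/5)·(x_2/x_1)^(2). Set equal to p_1/p_2.
Hence x_2/x_1 = ((5/2)·p_1/p_2)^(1/(2)), i.e. raised to the 0.5 power.
With the ratio pinned down, the budget gives x_1* = m/(p_1 + p_2·(x_2/x_1)) and x_2* = (x_2/x_1)·x_1*.
Numerically x_2/x_1 = 1.443376, so x_1* = 130/(10 + 12·1.443376) = 4.7583 and x_2* = 1.443376·4.7583 = 6.8681.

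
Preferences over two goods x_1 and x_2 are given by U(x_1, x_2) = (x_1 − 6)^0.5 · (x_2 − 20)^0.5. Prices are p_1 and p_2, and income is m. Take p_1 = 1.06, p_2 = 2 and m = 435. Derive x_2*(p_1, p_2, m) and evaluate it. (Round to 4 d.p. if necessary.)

x_2* = 117.16

Let x_1' = x_1−6, x_2' = x_2−20. MRS = x_2'/x_1' = p_1/p_2.
Substituting into the budget: x_1* = 6 + 0.5·(m − 6·p_1 − 20·p_2)/p_1, and x_2* = 20 + 0.5·(…)/p_2.
Discretionary income = 435 − 6·1.06 − 20·2 = 388.64; x_2* = 20 + 0.5·388.64/2 = 117.16.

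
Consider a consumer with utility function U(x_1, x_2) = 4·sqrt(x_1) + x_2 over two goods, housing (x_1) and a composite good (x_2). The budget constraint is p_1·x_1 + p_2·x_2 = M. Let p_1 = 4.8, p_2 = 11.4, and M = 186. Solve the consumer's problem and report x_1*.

Thus x_1* = (2·p_2/p_1)² — independent of M — with the rest of income spent on x_2.
Plugging in: x_1* = (2·11.4/4.8)² = 22.5625.

x_1* = 22.5625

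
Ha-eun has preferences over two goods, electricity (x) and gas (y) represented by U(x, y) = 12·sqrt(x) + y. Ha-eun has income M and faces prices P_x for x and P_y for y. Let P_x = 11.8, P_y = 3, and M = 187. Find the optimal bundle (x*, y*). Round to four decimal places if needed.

MU_x = 6/√x, MU_y = 1. Tangency: 6/√x = P_x/P_y.
Solve: √x = 6·P_y/P_x, so x*(P_x,P_y) = (6·P_y/P_x)², and y* = (M − P_x·x*)/P_y.
Plugging in: x* = (6·3/11.8)² = 2.3269, y* = 53.1808.

x* = 2.3269, y* = 53.1808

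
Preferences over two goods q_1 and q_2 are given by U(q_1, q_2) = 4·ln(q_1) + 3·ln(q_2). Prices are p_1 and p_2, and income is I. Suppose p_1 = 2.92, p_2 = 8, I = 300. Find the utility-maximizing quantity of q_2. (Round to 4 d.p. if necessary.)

q_2* = 16.0714

The MRS is (4/3)·q_2/q_1. Set MRS = p_1/p_2.
So 4·p_2·q_2 = 3·p_1·q_1; combined with the budget, a share 4/7 of income goes to q_1.
Demand: q_1*(p_1,p_2,I) = 4/7·I/p_1 and q_2* = 3/7·I/p_2.
At p_1=2.92, p_2=8, I=300: q_2* = 3/7·300/8 = 16.0714.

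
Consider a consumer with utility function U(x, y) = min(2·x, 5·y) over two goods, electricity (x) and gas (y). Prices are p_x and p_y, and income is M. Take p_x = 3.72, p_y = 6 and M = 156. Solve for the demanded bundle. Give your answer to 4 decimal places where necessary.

With perfect complements, no substitution: consume in ratio x:y = 5:2.
Budget: p_x·x + p_y·(2/5)·x = M, so (5·p_x + 2·p_y)·x = 5·M.
Demand: x*(p_x,p_y,M) = 5·M/(5·p_x + 2·p_y), y* = 2·M/(5·p_x + 2·p_y).
Here 5·3.72 + 2·6 = 30.6, giving x* = 25.4902 and y* = 10.1961.

x* = 25.4902, y* = 10.1961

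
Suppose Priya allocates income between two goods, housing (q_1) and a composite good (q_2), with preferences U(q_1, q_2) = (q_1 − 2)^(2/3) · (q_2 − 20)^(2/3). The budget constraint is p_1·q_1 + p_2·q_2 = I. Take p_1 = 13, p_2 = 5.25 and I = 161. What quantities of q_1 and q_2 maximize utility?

q_1* = 3.1538, q_2* = 22.8571

After buying the subsistence bundle (2, 20), a share 0.5 of the remaining income goes to q_1: q_1* = 2 + 0.5·(I − 2p_1 − 20p_2)/p_1.
Discretionary income = 161 − 2·13 − 20·5.25 = 30; q_1* = 2 + 0.5·30/13 = 3.1538; q_2* = 20 + 0.5·30/5.25 = 22.8571.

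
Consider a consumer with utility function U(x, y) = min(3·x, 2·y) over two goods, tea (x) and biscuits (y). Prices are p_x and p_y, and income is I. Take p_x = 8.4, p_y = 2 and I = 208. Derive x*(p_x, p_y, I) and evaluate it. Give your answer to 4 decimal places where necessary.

With perfect complements, no substitution: consume in ratio x:y = 2:3.
Budget: p_x·x + p_y·(3/2)·x = I, so (2·p_x + 3·p_y)·x = 2·I.
Demand: x*(p_x,p_y,I) = 2·I/(2·p_x + 3·p_y), y* = 3·I/(2·p_x + 3·p_y).
Here 2·8.4 + 3·2 = 22.8, giving x* = 18.2456.

x* = 18.2456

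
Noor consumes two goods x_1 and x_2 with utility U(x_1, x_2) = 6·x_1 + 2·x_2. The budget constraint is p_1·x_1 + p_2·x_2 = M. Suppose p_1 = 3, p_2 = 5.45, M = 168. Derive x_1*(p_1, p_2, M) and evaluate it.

Linear utility — the consumer picks whichever good has higher MU/price: 6/3 = 2 vs 2/5.45 = 0.367.
x_1 gives more utility per dollar, so spend all income on x_1: x_1* = M/p_1, x_2* = 0.
Numerically: x_1* = 56, x_2* = 0.

x_1* = 56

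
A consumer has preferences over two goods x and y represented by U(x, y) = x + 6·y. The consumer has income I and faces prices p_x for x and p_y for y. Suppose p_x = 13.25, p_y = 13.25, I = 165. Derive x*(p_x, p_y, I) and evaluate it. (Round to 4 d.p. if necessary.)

Linear utility — the consumer picks whichever good has higher MU/price: 1/13.25 = 0.0755 vs 6/13.25 = 0.4528.
y gives more utility per dollar, so spend all income on y: y* = I/p_y, x* = 0.
Numerically: x* = 0, y* = 12.4528.

x* = 0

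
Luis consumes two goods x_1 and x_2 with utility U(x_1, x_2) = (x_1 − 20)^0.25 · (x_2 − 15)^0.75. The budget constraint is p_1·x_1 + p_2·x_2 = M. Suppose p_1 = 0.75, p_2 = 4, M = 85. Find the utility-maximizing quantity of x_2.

After buying the subsistence bundle (20, 15), a share 0.25 of the remaining income goes to x_1: x_1* = 20 + 0.25·(M − 20p_1 − 15p_2)/p_1.
Discretionary income = 85 − 20·0.75 − 15·4 = 10; x_2* = 15 + 0.75·10/4 = 16.875.

x_2* = 16.875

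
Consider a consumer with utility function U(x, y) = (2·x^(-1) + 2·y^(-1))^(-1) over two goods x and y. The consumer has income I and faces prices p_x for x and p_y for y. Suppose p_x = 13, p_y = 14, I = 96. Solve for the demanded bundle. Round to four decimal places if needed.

x* = 3.6239, y* = 3.4921

MU_x ∝ 2·x^(-2), MU_y ∝ 2·y^(-2), so MRS = (y/x)^(2) = p_x/p_y.
Solve for the ratio: y/x = [p_x/p_y]^(0.5).
With the ratio pinned down, the budget gives x* = I/(p_x + p_y·(y/x)) and y* = (y/x)·x*.
Numerically y/x = 0.963624, so x* = 96/(13 + 14·0.963624) = 3.6239 and y* = 0.963624·3.6239 = 3.4921.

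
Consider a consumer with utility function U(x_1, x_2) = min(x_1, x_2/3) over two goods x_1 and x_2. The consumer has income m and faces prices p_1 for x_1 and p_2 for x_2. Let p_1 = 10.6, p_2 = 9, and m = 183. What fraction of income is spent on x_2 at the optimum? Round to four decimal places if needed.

share on x_2 = 0.7181

Leontief preferences: the optimum is at the kink where x_1/1 = x_2/3, i.e. x_2 = 3·x_1.
Budget: p_1·x_1 + p_2·3·x_1 = m, so (p_1 + 3·p_2)·x_1 = m.
Demand: x_1*(p_1,p_2,m) = m/(p_1 + 3·p_2), x_2* = 3·m/(p_1 + 3·p_2).
Here 10.6 + 3·9 = 37.6, giving x_1* = 4.867 and x_2* = 14.6011.
Expenditure on x_2: 9·14.6011 = 131.4096; share = 0.7181.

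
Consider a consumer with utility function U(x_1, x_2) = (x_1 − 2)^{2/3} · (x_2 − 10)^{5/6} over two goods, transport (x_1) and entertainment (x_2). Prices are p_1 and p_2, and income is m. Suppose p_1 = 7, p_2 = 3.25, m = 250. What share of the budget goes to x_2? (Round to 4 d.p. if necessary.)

share on x_2 = 0.5822

This is Cobb-Douglas in (x_1−2, x_2−10): tangency gives 2/3·p_2·(x_2−10) = 5/6·p_1·(x_1−2).
After buying the subsistence bundle (2, 10), a share 4/9 of the remaining income goes to x_1: x_1* = 2 + 4/9·(m − 2p_1 − 10p_2)/p_1.
Discretionary income = 250 − 2·7 − 10·3.25 = 203.5; x_1* = 2 + 4/9·203.5/7 = 14.9206; x_2* = 10 + 5/9·203.5/3.25 = 44.7863.
Expenditure on x_2: 3.25·44.7863 = 145.5556; share = 0.5822.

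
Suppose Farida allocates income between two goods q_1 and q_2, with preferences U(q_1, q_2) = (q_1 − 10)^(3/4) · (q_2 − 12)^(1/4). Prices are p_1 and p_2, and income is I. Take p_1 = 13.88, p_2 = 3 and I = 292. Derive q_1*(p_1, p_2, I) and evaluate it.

Substituting into the budget: q_1* = 10 + 0.75·(I − 10·p_1 − 12·p_2)/p_1, and q_2* = 12 + 0.25·(…)/p_2.
Discretionary income = 292 − 10·13.88 − 12·3 = 117.2; q_1* = 10 + 0.75·117.2/13.88 = 16.3329.

q_1* = 16.3329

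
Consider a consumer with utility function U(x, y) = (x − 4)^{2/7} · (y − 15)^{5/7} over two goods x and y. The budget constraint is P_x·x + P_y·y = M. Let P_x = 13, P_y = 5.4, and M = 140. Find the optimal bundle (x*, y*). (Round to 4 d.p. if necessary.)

This is Cobb-Douglas in (x−4, y−15): tangency gives 2/7·P_y·(y−15) = 5/7·P_x·(x−4).
After buying the subsistence bundle (4, 15), a share 2/7 of the remaining income goes to x: x* = 4 + 2/7·(M − 4P_x − 15P_y)/P_x.
Discretionary income = 140 − 4·13 − 15·5.4 = 7; x* = 4 + 2/7·7/13 = 4.1538; y* = 15 + 5/7·7/5.4 = 15.9259.

x* = 4.1538, y* = 15.9259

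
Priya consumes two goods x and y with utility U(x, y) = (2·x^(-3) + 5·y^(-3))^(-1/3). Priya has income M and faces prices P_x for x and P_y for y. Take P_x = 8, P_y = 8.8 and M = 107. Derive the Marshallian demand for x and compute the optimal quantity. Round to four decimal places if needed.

x* = 5.69

MRS = MU_x/MU_y = (2/5)·(y/x)^(4). Set equal to P_x/P_y.
Hence y/x = ((5/2)·P_x/P_y)^(1/(4)), i.e. raised to the 0.25 power.
With the ratio pinned down, the budget gives x* = M/(P_x + P_y·(y/x)) and y* = (y/x)·x*.
Numerically y/x = 1.227826, so x* = 107/(8 + 8.8·1.227826) = 5.69.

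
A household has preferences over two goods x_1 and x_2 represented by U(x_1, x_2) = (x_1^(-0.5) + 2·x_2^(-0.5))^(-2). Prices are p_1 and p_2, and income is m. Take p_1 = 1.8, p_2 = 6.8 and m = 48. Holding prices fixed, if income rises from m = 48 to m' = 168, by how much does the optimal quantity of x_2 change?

Δx_2* = 12.5648

MU_x_1 ∝ x_1^(-1.5), MU_x_2 ∝ 2·x_2^(-1.5), so MRS = (1/2)·(x_2/x_1)^(1.5) = p_1/p_2.
Hence x_2/x_1 = (2·p_1/p_2)^(1/(1.5)), i.e. raised to the 2/3 power.
With the ratio pinned down, the budget gives x_1* = m/(p_1 + p_2·(x_2/x_1)) and x_2* = (x_2/x_1)·x_1*.
Numerically x_2/x_1 = 0.654429, so x_1* = 48/(1.8 + 6.8·0.654429) = 7.6799 and x_2* = 0.654429·7.6799 = 5.0259.
At m' = 168: x_2* = 17.5907. Change: 17.5907 − 5.0259 = 12.5648.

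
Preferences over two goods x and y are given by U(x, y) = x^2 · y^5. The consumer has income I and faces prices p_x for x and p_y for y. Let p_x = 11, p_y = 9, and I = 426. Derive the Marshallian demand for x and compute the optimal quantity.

Tangency: MRS = (2/5)·y/x = p_x/p_y.
So 2·p_y·y = 5·p_x·x; combined with the budget, a share 2/7 of income goes to x.
Demand: x*(p_x,p_y,I) = 2/7·I/p_x and y* = 5/7·I/p_y.
At p_x=11, p_y=9, I=426: x* = 2/7·426/11 = 11.0649.

x* = 11.0649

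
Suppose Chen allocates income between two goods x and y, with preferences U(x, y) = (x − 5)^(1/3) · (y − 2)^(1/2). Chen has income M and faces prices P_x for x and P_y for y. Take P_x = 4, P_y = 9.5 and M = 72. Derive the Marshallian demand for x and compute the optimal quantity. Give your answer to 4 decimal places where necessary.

This is Cobb-Douglas in (x−5, y−2): tangency gives 1/3·P_y·(y−2) = 0.5·P_x·(x−5).
After buying the subsistence bundle (5, 2), a share 0.4 of the remaining income goes to x: x* = 5 + 0.4·(M − 5P_x − 2P_y)/P_x.
Discretionary income = 72 − 5·4 − 2·9.5 = 33; x* = 5 + 0.4·33/4 = 8.3.

x* = 8.3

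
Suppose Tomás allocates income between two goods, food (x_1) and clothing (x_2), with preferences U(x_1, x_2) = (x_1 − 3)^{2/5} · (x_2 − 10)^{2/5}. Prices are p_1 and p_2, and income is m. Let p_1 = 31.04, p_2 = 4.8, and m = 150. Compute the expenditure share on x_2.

share on x_2 = 0.3496

MRS = (x_2−10)/(x_1−3). Tangency with p_1/p_2 gives x_2−10 = (p_1/p_2)·(x_1−3).
Substituting into the budget: x_1* = 3 + 0.5·(m − 3·p_1 − 10·p_2)/p_1, and x_2* = 10 + 0.5·(…)/p_2.
Discretionary income = 150 − 3·31.04 − 10·4.8 = 8.88; x_1* = 3 + 0.5·8.88/31.04 = 3.143; x_2* = 10 + 0.5·8.88/4.8 = 10.925.
Expenditure on x_2: 4.8·10.925 = 52.44; share = 0.3496.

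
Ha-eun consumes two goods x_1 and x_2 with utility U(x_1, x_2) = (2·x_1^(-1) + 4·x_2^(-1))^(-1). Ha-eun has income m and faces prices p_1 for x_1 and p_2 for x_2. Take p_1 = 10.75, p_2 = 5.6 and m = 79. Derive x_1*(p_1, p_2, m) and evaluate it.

x_1* = 3.6367

From the CES first-order condition, (1/2)·(x_2/x_1)^(2) = p_1/p_2.
Hence x_2/x_1 = (2·p_1/p_2)^(1/(2)), i.e. raised to the 0.5 power.
With the ratio pinned down, the budget gives x_1* = m/(p_1 + p_2·(x_2/x_1)) and x_2* = (x_2/x_1)·x_1*.
Numerically x_2/x_1 = 1.95941, so x_1* = 79/(10.75 + 5.6·1.95941) = 3.6367.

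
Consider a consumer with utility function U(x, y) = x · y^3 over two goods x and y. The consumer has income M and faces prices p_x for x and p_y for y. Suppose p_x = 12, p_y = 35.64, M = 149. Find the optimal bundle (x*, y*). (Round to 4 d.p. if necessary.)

x* = 3.1042, y* = 3.1355

At p_x=12, p_y=35.64, M=149: x* = 0.25·149/12 = 3.1042, y* = 3.1355.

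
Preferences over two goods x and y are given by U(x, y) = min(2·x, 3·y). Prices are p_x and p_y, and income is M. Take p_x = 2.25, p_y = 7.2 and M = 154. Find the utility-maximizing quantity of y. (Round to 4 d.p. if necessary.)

With perfect complements, no substitution: consume in ratio x:y = 3:2.
Budget: p_x·x + p_y·(2/3)·x = M, so (3·p_x + 2·p_y)·x = 3·M.
Demand: x*(p_x,p_y,M) = 3·M/(3·p_x + 2·p_y), y* = 2·M/(3·p_x + 2·p_y).
Here 3·2.25 + 2·7.2 = 21.15, giving y* = 14.5626.

y* = 14.5626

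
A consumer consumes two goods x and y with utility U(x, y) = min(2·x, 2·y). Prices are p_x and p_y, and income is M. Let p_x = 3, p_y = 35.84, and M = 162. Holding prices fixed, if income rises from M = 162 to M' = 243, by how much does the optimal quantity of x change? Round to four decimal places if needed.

Leontief preferences: the optimum is at the kink where x/2 = y/2, i.e. y = x.
Budget: p_x·x + p_y·x = M, so (2·p_x + 2·p_y)·x = 2·M.
Demand: x*(p_x,p_y,M) = 2·M/(2·p_x + 2·p_y), y* = 2·M/(2·p_x + 2·p_y).
Here 2·3 + 2·35.84 = 77.68, giving x* = 4.171.
At M' = 243: x* = 6.2564. Change: 6.2564 − 4.171 = 2.0855.

Δx* = 2.0855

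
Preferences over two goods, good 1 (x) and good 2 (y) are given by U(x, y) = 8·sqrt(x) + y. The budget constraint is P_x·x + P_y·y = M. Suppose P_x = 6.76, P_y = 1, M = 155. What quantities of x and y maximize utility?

Utility is quasi-linear in y; the FOC for x is 4/√x = P_x/P_y.
Thus x* = (4·P_y/P_x)² — independent of M — with the rest of income spent on y.
Plugging in: x* = (4·1/6.76)² = 0.3501, y* = 152.6331.

x* = 0.3501, y* = 152.6331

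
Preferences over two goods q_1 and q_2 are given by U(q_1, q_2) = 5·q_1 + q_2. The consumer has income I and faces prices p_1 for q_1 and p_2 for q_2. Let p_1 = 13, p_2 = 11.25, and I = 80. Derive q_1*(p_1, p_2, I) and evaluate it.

q_1* = 6.1538

Perfect substitutes: compare marginal utility per dollar. 5/p_1 vs 1/p_2 → 0.3846 vs 0.0889.
q_1 gives more utility per dollar, so spend all income on q_1: q_1* = I/p_1, q_2* = 0.
Numerically: q_1* = 6.1538, q_2* = 0.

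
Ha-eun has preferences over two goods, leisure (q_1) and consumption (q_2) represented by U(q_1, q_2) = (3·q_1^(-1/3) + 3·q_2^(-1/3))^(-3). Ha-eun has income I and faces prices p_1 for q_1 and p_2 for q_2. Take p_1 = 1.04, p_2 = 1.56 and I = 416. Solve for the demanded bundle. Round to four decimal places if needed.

q_1* = 189.872, q_2* = 140.0853

Substitute q_2 = (q_2/q_1)·q_1 into the budget: q_1* = I/(p_1 + p_2·(q_2/q_1)).
Numerically q_2/q_1 = 0.737788, so q_1* = 416/(1.04 + 1.56·0.737788) = 189.872 and q_2* = 0.737788·189.872 = 140.0853.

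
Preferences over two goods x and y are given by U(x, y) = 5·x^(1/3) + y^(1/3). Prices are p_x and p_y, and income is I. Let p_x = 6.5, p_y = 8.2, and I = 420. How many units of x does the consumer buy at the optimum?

MU_x ∝ 5·x^(-2/3), MU_y ∝ y^(-2/3), so MRS = 5·(y/x)^(2/3) = p_x/p_y.
Solve for the ratio: y/x = [(1/5)·p_x/p_y]^(1.5).
Substitute y = (y/x)·x into the budget: x* = I/(p_x + p_y·(y/x)).
Numerically y/x = 0.063124, so x* = 420/(6.5 + 8.2·0.063124) = 59.8494.

x* = 59.8494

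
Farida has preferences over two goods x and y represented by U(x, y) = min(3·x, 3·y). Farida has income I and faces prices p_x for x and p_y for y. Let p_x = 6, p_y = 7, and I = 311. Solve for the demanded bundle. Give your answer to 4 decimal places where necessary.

With perfect complements, no substitution: consume in ratio x:y = 3:3.
Budget: p_x·x + p_y·x = I, so (3·p_x + 3·p_y)·x = 3·I.
Demand: x*(p_x,p_y,I) = 3·I/(3·p_x + 3·p_y), y* = 3·I/(3·p_x + 3·p_y).
Here 3·6 + 3·7 = 39, giving x* = 23.9231 and y* = 23.9231.

x* = 23.9231, y* = 23.9231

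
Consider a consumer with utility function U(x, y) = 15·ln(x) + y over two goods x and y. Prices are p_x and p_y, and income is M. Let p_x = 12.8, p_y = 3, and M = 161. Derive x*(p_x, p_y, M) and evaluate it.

Set MRS = p_x/p_y: (15/x)/1 = p_x/p_y.
So x*(p_x,p_y) = 15·p_y/p_x, independent of income; and y* = (M − 15·p_y)/p_y.
At the given prices: x* = 15·3/12.8 = 3.5156.

x* = 3.5156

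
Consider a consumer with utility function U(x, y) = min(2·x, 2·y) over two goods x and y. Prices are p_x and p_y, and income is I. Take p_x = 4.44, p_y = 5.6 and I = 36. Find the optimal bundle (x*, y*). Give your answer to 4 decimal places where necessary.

x* = 3.5857, y* = 3.5857

Leontief preferences: the optimum is at the kink where x/2 = y/2, i.e. y = x.
Budget: p_x·x + p_y·x = I, so (2·p_x + 2·p_y)·x = 2·I.
Demand: x*(p_x,p_y,I) = 2·I/(2·p_x + 2·p_y), y* = 2·I/(2·p_x + 2·p_y).
Here 2·4.44 + 2·5.6 = 20.08, giving x* = 3.5857 and y* = 3.5857.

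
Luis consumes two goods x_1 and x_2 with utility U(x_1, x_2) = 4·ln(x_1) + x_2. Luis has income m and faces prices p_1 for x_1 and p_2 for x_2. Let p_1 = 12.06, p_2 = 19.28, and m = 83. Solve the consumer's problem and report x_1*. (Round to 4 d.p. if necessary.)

Set MRS = p_1/p_2: (4/x_1)/1 = p_1/p_2.
So x_1*(p_1,p_2) = 4·p_2/p_1, independent of income; and x_2* = (m − 4·p_2)/p_2.
At the given prices: x_1* = 4·19.28/12.06 = 6.3947.

x_1* = 6.3947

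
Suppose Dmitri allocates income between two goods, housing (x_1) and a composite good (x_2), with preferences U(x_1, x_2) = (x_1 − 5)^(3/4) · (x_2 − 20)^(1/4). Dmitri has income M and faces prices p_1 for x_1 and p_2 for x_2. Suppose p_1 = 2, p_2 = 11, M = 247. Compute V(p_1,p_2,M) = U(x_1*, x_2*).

Let x_1' = x_1−5, x_2' = x_2−20. MRS = 3·x_2'/x_1' = p_1/p_2.
After buying the subsistence bundle (5, 20), a share 0.75 of the remaining income goes to x_1: x_1* = 5 + 0.75·(M − 5p_1 − 20p_2)/p_1.
Discretionary income = 247 − 5·2 − 20·11 = 17; x_1* = 5 + 0.75·17/2 = 11.375; x_2* = 20 + 0.25·17/11 = 20.3864.
Utility at the optimum: U(11.375, 20.3864) = 3.1631.

V = 3.1631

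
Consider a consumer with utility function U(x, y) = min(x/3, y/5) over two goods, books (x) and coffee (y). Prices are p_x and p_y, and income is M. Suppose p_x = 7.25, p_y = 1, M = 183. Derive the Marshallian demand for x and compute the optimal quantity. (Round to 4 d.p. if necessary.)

x* = 20.5234

With perfect complements, no substitution: consume in ratio x:y = 3:5.
Budget: p_x·x + p_y·(5/3)·x = M, so (3·p_x + 5·p_y)·x = 3·M.
Demand: x*(p_x,p_y,M) = 3·M/(3·p_x + 5·p_y), y* = 5·M/(3·p_x + 5·p_y).
Here 3·7.25 + 5·1 = 26.75, giving x* = 20.5234.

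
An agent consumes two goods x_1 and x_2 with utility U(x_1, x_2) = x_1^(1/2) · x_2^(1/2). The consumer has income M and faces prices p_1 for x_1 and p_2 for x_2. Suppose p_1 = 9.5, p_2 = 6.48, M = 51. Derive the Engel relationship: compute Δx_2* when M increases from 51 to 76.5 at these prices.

Δx_2* = 1.9676

Demand: x_1*(p_1,p_2,M) = 0.5·M/p_1 and x_2* = 0.5·M/p_2.
At p_1=9.5, p_2=6.48, M=51: x_2* = 0.5·51/6.48 = 3.9352.
At M' = 76.5: x_2* = 5.9028. Change: 5.9028 − 3.9352 = 1.9676.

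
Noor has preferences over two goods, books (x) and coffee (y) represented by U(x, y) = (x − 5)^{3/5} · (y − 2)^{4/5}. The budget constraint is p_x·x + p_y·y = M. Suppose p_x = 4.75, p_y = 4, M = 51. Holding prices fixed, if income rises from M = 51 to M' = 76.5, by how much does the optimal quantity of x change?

Δx* = 2.3008

MRS = (3/4)·(y−2)/(x−5). Tangency with p_x/p_y gives y−2 = (4/3)·(p_x/p_y)·(x−5).
After buying the subsistence bundle (5, 2), a share 3/7 of the remaining income goes to x: x* = 5 + 3/7·(M − 5p_x − 2p_y)/p_x.
Discretionary income = 51 − 5·4.75 − 2·4 = 19.25; x* = 5 + 3/7·19.25/4.75 = 6.7368.
At M' = 76.5: x* = 9.0376. Change: 9.0376 − 6.7368 = 2.3008.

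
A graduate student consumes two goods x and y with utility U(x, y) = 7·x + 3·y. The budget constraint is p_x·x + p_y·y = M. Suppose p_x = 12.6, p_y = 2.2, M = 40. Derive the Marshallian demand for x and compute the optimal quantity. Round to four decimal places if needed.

y gives more utility per dollar, so spend all income on y: y* = M/p_y, x* = 0.
Numerically: x* = 0, y* = 18.1818.

x* = 0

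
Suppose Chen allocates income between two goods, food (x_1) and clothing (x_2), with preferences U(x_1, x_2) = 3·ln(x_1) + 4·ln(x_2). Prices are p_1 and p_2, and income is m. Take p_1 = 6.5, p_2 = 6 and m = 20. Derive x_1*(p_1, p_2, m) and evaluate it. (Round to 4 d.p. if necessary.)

The MRS is (3/4)·x_2/x_1. Set MRS = p_1/p_2.
So 3·p_2·x_2 = 4·p_1·x_1; combined with the budget, a share 3/7 of income goes to x_1.
Demand: x_1*(p_1,p_2,m) = 3/7·m/p_1 and x_2* = 4/7·m/p_2.
At p_1=6.5, p_2=6, m=20: x_1* = 3/7·20/6.5 = 1.3187.

x_1* = 1.3187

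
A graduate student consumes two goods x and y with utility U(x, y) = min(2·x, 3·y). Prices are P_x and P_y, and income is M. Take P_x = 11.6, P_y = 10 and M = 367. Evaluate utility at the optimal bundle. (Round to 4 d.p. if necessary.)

V = 40.1825

Demand: x*(P_x,P_y,M) = 3·M/(3·P_x + 2·P_y), y* = 2·M/(3·P_x + 2·P_y).
Here 3·11.6 + 2·10 = 54.8, giving x* = 20.0912 and y* = 13.3942.
Utility at the optimum: U(20.0912, 13.3942) = 40.1825.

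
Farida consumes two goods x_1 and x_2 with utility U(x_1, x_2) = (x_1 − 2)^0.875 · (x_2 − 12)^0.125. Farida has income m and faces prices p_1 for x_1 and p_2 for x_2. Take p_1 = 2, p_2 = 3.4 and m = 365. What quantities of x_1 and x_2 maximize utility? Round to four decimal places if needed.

x_1* = 142.0875, x_2* = 23.7721

MRS = 7·(x_2−12)/(x_1−2). Tangency with p_1/p_2 gives x_2−12 = (1/7)·(p_1/p_2)·(x_1−2).
After buying the subsistence bundle (2, 12), a share 0.875 of the remaining income goes to x_1: x_1* = 2 + 0.875·(m − 2p_1 − 12p_2)/p_1.
Discretionary income = 365 − 2·2 − 12·3.4 = 320.2; x_1* = 2 + 0.875·320.2/2 = 142.0875; x_2* = 12 + 0.125·320.2/3.4 = 23.7721.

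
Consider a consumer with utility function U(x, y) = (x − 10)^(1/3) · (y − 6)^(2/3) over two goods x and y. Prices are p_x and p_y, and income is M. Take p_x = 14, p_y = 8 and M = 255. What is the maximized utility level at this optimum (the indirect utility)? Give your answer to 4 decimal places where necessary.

V = 3.6774

This is Cobb-Douglas in (x−10, y−6): tangency gives 1/3·p_y·(y−6) = 2/3·p_x·(x−10).
Substituting into the budget: x* = 10 + 1/3·(M − 10·p_x − 6·p_y)/p_x, and y* = 6 + 2/3·(…)/p_y.
Discretionary income = 255 − 10·14 − 6·8 = 67; x* = 10 + 1/3·67/14 = 11.5952; y* = 6 + 2/3·67/8 = 11.5833.
Utility at the optimum: U(11.5952, 11.5833) = 3.6774.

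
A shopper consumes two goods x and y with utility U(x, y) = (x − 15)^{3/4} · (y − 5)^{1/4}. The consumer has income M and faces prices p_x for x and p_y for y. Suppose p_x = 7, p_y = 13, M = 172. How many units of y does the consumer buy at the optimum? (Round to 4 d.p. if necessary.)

y* = 5.0385

Let x' = x−15, y' = y−5. MRS = 3·y'/x' = p_x/p_y.
Substituting into the budget: x* = 15 + 0.75·(M − 15·p_x − 5·p_y)/p_x, and y* = 5 + 0.25·(…)/p_y.
Discretionary income = 172 − 15·7 − 5·13 = 2; y* = 5 + 0.25·2/13 = 5.0385.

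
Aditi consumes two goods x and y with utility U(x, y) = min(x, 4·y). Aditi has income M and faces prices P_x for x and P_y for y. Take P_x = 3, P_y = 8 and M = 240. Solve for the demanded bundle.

With perfect complements, no substitution: consume in ratio x:y = 4:1.
Budget: P_x·x + P_y·(1/4)·x = M, so (4·P_x + P_y)·x = 4·M.
Demand: x*(P_x,P_y,M) = 4·M/(4·P_x + P_y), y* = M/(4·P_x + P_y).
Here 4·3 + 8 = 20, giving x* = 48 and y* = 12.

x* = 48, y* = 12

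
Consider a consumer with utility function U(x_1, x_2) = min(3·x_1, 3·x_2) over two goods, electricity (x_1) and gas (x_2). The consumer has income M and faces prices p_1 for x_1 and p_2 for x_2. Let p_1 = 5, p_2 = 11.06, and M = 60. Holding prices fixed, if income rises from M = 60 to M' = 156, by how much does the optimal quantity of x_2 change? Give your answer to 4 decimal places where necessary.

With perfect complements, no substitution: consume in ratio x_1:x_2 = 3:3.
Budget: p_1·x_1 + p_2·x_1 = M, so (3·p_1 + 3·p_2)·x_1 = 3·M.
Demand: x_1*(p_1,p_2,M) = 3·M/(3·p_1 + 3·p_2), x_2* = 3·M/(3·p_1 + 3·p_2).
Here 3·5 + 3·11.06 = 48.18, giving x_2* = 3.736.
At M' = 156: x_2* = 9.7136. Change: 9.7136 − 3.736 = 5.9776.

Δx_2* = 5.9776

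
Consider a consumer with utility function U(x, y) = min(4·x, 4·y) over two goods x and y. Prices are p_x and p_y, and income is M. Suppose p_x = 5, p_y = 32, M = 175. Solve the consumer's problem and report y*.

Demand: x*(p_x,p_y,M) = 4·M/(4·p_x + 4·p_y), y* = 4·M/(4·p_x + 4·p_y).
Here 4·5 + 4·32 = 148, giving y* = 4.7297.

y* = 4.7297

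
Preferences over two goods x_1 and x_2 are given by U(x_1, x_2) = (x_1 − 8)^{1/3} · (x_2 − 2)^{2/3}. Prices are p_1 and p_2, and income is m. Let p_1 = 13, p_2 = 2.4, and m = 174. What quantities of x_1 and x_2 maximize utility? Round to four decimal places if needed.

x_1* = 9.6718, x_2* = 20.1111

Substituting into the budget: x_1* = 8 + 1/3·(m − 8·p_1 − 2·p_2)/p_1, and x_2* = 2 + 2/3·(…)/p_2.
Discretionary income = 174 − 8·13 − 2·2.4 = 65.2; x_1* = 8 + 1/3·65.2/13 = 9.6718; x_2* = 2 + 2/3·65.2/2.4 = 20.1111.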